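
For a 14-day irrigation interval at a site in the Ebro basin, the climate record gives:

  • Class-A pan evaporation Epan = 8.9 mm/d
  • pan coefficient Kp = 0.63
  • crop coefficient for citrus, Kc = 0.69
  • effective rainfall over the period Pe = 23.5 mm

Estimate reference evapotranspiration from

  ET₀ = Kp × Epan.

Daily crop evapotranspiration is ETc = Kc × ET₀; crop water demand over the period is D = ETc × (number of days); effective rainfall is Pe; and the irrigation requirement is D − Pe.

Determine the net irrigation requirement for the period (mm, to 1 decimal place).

30.7 mm

ET₀ = 0.63 × 8.9 = 5.6070 mm/d
ETc = Kc × ET₀ = 0.69 × 5.6070 = 3.8688 mm/d
Crop demand D = ETc × 14 d = 3.8688 × 14 = 54.163 mm
D − Pe = 54.163 − 23.5 = 30.663 mm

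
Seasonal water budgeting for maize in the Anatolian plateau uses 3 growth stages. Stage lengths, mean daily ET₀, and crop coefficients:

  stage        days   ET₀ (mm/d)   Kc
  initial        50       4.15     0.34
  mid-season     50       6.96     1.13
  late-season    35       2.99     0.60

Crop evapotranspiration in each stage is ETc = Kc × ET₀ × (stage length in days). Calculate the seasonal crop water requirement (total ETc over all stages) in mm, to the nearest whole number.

initial: 0.34 × 4.15 × 50 = 70.55 mm
mid-season: 1.13 × 6.96 × 50 = 393.24 mm
late-season: 0.60 × 2.99 × 35 = 62.79 mm
Seasonal total = 526.58 mm

527 mm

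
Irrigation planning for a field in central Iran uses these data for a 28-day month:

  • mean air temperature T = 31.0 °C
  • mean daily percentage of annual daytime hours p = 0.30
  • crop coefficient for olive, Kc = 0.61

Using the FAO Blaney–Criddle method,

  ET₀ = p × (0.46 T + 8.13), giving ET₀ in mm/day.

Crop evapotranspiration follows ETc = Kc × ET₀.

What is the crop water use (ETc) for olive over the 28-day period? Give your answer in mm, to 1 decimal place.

ET₀ = 0.30 × (0.46 × 31.0 + 8.13) = 0.30 × 22.390 = 6.7170 mm/d
ETc = Kc × ET₀ = 0.61 × 6.7170 = 4.0974 mm/d
Over 28 days: 4.0974 × 28 = 114.727 mm

114.7 mm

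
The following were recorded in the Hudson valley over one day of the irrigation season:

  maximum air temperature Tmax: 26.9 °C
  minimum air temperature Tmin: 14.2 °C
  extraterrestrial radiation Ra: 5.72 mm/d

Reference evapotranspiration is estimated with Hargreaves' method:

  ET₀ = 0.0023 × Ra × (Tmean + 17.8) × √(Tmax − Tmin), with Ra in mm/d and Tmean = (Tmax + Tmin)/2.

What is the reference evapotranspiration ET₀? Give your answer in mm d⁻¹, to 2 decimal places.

1.80 mm d⁻¹

Tmean = (26.9 + 14.2)/2 = 20.55 °C
ET₀ = 0.0023 × 5.72 × (20.55 + 17.8) × √12.7 = 0.0023 × 5.72 × 38.35 × 3.5637 = 1.7980 mm/d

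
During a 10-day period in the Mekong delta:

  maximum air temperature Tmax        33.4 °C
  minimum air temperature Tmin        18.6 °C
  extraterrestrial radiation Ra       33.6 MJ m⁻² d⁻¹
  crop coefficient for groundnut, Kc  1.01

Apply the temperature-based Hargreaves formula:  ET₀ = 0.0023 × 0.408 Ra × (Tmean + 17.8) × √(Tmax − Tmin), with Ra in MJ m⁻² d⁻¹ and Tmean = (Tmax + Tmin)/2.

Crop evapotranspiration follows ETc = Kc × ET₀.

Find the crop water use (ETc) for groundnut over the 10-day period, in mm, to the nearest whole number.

Tmean = (33.4 + 18.6)/2 = 26.00 °C
0.408 Ra = 0.408 × 33.6 = 13.7088 mm/d equivalent
ET₀ = 0.0023 × 13.7088 × (26.00 + 17.8) × √14.8 = 0.0023 × 13.7088 × 43.80 × 3.8471 = 5.3129 mm/d
ETc = Kc × ET₀ = 1.01 × 5.3129 = 5.3660 mm/d
Over 10 days: 5.3660 × 10 = 53.660 mm

54 mm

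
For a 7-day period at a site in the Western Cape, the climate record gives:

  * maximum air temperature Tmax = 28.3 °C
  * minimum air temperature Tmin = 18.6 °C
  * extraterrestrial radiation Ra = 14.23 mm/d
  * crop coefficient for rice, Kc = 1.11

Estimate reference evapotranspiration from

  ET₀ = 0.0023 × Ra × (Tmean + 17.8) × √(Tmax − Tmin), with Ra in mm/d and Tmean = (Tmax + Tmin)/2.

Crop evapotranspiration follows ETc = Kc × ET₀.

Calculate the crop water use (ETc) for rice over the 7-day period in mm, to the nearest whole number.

33 mm

Tmean = (28.3 + 18.6)/2 = 23.45 °C
ET₀ = 0.0023 × 14.23 × (23.45 + 17.8) × √9.7 = 0.0023 × 14.23 × 41.25 × 3.1145 = 4.2048 mm/d
ETc = Kc × ET₀ = 1.11 × 4.2048 = 4.6673 mm/d
Over 7 days: 4.6673 × 7 = 32.671 mm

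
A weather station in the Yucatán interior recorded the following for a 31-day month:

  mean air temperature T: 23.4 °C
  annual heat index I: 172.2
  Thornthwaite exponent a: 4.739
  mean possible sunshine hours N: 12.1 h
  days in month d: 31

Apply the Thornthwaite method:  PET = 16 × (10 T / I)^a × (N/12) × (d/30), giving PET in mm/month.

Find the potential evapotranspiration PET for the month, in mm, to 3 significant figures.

10T/I = 10 × 23.4 / 172.2 = 1.3589
(10T/I)^a = 1.3589^4.739 = 4.2774
Uncorrected PET = 16 × 4.2774 = 68.438 mm
Correction = (N/12)(d/30) = (12.1/12)(31/30) = 1.0419
PET = 68.438 × 1.0419 = 71.306 mm/month

71.3 mm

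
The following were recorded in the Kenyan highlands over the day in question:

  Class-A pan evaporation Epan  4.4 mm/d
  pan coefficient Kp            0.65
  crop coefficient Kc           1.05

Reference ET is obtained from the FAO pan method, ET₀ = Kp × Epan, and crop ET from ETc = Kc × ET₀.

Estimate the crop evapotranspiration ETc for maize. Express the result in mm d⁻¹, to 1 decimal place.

ET₀ = 0.65 × 4.4 = 2.8600 mm/d
ETc = Kc × ET₀ = 1.05 × 2.8600 = 3.0030 mm/d

3.0 mm d⁻¹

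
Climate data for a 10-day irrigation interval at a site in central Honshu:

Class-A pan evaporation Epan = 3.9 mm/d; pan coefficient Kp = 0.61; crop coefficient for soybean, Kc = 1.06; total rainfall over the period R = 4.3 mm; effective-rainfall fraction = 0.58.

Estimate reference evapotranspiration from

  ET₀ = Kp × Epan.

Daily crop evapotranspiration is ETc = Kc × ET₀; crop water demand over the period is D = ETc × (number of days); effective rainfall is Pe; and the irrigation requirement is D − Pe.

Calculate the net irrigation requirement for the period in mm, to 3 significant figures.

22.7 mm

ET₀ = 0.61 × 3.9 = 2.3790 mm/d
ETc = Kc × ET₀ = 1.06 × 2.3790 = 2.5217 mm/d
Crop demand D = ETc × 10 d = 2.5217 × 10 = 25.217 mm
Pe = 0.58 × 4.3 = 2.494 mm
D − Pe = 25.217 − 2.494 = 22.723 mm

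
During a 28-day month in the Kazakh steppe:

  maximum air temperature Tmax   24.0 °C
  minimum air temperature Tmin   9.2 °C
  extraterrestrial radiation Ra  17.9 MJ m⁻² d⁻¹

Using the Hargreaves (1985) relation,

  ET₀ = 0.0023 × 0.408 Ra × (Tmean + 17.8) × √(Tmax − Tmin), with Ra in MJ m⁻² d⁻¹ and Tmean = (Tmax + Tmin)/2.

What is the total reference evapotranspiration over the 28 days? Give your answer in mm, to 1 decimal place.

Tmean = (24.0 + 9.2)/2 = 16.60 °C
0.408 Ra = 0.408 × 17.9 = 7.3032 mm/d equivalent
ET₀ = 0.0023 × 7.3032 × (16.60 + 17.8) × √14.8 = 0.0023 × 7.3032 × 34.40 × 3.8471 = 2.2230 mm/d
Over 28 days: 2.2230 × 28 = 62.244 mm

62.2 mm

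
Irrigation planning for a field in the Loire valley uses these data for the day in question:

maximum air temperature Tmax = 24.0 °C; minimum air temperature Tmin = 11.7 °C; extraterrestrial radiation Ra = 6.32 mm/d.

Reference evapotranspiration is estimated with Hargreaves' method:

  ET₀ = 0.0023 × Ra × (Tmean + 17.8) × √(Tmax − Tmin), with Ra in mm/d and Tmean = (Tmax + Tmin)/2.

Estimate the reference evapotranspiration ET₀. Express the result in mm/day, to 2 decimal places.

1.82 mm/day

Tmean = (24.0 + 11.7)/2 = 17.85 °C
ET₀ = 0.0023 × 6.32 × (17.85 + 17.8) × √12.3 = 0.0023 × 6.32 × 35.65 × 3.5071 = 1.8174 mm/d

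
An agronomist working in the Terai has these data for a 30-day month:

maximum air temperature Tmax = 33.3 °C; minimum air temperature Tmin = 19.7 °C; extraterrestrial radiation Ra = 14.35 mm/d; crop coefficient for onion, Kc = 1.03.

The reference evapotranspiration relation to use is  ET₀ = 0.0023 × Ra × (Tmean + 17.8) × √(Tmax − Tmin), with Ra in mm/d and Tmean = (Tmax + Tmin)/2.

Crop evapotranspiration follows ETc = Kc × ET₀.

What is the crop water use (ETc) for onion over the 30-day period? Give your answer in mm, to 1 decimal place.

Tmean = (33.3 + 19.7)/2 = 26.50 °C
ET₀ = 0.0023 × 14.35 × (26.50 + 17.8) × √13.6 = 0.0023 × 14.35 × 44.30 × 3.6878 = 5.3920 mm/d
ETc = Kc × ET₀ = 1.03 × 5.3920 = 5.5538 mm/d
Over 30 days: 5.5538 × 30 = 166.614 mm

166.6 mm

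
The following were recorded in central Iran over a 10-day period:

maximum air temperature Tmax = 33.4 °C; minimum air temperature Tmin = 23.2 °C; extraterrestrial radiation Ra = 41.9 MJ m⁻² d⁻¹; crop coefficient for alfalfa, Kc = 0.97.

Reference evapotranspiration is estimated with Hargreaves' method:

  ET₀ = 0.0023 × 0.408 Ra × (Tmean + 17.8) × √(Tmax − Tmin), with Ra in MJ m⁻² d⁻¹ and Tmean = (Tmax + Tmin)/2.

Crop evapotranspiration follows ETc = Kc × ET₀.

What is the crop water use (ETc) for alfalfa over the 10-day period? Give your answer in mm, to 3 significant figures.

Tmean = (33.4 + 23.2)/2 = 28.30 °C
0.408 Ra = 0.408 × 41.9 = 17.0952 mm/d equivalent
ET₀ = 0.0023 × 17.0952 × (28.30 + 17.8) × √10.2 = 0.0023 × 17.0952 × 46.10 × 3.1937 = 5.7889 mm/d
ETc = Kc × ET₀ = 0.97 × 5.7889 = 5.6152 mm/d
Over 10 days: 5.6152 × 10 = 56.152 mm

56.2 mm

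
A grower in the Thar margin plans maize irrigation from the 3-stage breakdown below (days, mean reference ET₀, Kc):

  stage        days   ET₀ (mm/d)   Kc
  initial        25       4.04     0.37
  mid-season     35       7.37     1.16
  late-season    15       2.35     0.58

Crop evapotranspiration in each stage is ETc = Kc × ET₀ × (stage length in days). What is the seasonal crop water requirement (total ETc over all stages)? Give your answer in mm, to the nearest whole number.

357 mm

initial: 0.37 × 4.04 × 25 = 37.37 mm
mid-season: 1.16 × 7.37 × 35 = 299.22 mm
late-season: 0.58 × 2.35 × 15 = 20.45 mm
Seasonal total = 357.04 mm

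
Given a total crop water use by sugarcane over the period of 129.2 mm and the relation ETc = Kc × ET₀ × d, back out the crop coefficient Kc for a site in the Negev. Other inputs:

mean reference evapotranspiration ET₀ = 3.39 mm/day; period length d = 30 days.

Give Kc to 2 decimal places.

ETc = Kc × ET₀ × d  ⇒  Kc = ETc / (ET₀ × d)
Kc = 129.2 / (3.39 × 30) = 129.2 / 101.70 = 1.2704

1.27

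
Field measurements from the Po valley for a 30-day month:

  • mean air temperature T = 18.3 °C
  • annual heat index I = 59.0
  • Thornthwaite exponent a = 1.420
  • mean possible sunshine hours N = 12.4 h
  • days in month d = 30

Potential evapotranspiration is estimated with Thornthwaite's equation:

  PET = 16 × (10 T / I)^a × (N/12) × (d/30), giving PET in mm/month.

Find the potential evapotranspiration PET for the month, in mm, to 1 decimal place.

82.5 mm

10T/I = 10 × 18.3 / 59.0 = 3.1017
(10T/I)^a = 3.1017^1.420 = 4.9897
Uncorrected PET = 16 × 4.9897 = 79.835 mm
Correction = (N/12)(d/30) = (12.4/12)(30/30) = 1.0333
PET = 79.835 × 1.0333 = 82.494 mm/month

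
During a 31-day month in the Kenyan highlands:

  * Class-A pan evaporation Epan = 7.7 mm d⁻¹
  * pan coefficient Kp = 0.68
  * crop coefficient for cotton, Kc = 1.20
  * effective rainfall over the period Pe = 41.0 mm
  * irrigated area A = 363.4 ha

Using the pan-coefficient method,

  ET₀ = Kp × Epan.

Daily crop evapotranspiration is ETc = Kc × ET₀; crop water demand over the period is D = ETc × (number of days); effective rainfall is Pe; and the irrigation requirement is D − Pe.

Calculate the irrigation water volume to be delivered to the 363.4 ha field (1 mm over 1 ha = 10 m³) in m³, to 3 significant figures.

559000 m³

ET₀ = 0.68 × 7.7 = 5.2360 mm/d
ETc = Kc × ET₀ = 1.20 × 5.2360 = 6.2832 mm/d
Crop demand D = ETc × 31 d = 6.2832 × 31 = 194.779 mm
D − Pe = 194.779 − 41.0 = 153.779 mm
Volume = 153.779 mm × 363.4 ha × 10 = 558832.9 m³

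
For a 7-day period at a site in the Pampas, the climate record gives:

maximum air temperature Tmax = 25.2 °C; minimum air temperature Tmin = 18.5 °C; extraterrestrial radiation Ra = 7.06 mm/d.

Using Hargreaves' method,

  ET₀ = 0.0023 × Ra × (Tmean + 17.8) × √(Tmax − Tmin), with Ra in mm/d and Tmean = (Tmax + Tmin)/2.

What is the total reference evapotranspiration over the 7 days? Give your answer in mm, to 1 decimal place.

Tmean = (25.2 + 18.5)/2 = 21.85 °C
ET₀ = 0.0023 × 7.06 × (21.85 + 17.8) × √6.7 = 0.0023 × 7.06 × 39.65 × 2.5884 = 1.6665 mm/d
Over 7 days: 1.6665 × 7 = 11.666 mm

11.7 mm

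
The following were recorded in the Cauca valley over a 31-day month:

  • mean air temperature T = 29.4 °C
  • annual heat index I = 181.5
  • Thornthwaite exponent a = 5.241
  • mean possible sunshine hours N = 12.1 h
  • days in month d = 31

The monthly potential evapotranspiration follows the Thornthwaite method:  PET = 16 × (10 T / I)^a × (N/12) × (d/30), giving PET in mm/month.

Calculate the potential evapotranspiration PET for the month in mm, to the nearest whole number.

209 mm

10T/I = 10 × 29.4 / 181.5 = 1.6198
(10T/I)^a = 1.6198^5.241 = 12.5253
Uncorrected PET = 16 × 12.5253 = 200.405 mm
Correction = (N/12)(d/30) = (12.1/12)(31/30) = 1.0419
PET = 200.405 × 1.0419 = 208.802 mm/month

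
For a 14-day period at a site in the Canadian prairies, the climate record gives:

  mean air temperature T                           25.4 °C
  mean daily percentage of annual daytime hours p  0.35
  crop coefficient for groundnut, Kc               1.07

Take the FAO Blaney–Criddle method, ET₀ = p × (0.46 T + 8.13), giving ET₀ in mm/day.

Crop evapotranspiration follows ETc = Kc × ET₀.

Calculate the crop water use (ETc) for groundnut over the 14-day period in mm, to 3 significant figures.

104 mm

ET₀ = 0.35 × (0.46 × 25.4 + 8.13) = 0.35 × 19.814 = 6.9349 mm/d
ETc = Kc × ET₀ = 1.07 × 6.9349 = 7.4203 mm/d
Over 14 days: 7.4203 × 14 = 103.884 mm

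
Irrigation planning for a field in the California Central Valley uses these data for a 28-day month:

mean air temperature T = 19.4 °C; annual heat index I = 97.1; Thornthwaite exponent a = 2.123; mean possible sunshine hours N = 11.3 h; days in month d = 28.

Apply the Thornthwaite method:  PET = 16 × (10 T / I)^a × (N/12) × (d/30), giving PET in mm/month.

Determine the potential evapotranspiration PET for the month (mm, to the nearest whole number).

61 mm

10T/I = 10 × 19.4 / 97.1 = 1.9979
(10T/I)^a = 1.9979^2.123 = 4.3463
Uncorrected PET = 16 × 4.3463 = 69.541 mm
Correction = (N/12)(d/30) = (11.3/12)(28/30) = 0.8789
PET = 69.541 × 0.8789 = 61.120 mm/month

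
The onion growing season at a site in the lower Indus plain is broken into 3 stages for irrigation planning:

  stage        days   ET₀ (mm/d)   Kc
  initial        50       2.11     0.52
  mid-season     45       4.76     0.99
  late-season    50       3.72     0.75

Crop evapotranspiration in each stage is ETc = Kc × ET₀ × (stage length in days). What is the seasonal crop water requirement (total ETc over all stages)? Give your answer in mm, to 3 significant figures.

initial: 0.52 × 2.11 × 50 = 54.86 mm
mid-season: 0.99 × 4.76 × 45 = 212.06 mm
late-season: 0.75 × 3.72 × 50 = 139.50 mm
Seasonal total = 406.42 mm

406 mm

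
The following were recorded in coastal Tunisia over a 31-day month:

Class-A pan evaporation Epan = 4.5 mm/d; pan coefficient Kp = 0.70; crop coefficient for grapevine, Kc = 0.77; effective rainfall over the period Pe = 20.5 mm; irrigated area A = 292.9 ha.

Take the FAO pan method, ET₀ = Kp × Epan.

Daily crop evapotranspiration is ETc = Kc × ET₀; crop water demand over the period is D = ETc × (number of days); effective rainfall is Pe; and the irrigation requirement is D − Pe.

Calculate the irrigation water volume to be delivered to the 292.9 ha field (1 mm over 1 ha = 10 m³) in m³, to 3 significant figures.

160000 m³

ET₀ = 0.70 × 4.5 = 3.1500 mm/d
ETc = Kc × ET₀ = 0.77 × 3.1500 = 2.4255 mm/d
Crop demand D = ETc × 31 d = 2.4255 × 31 = 75.191 mm
D − Pe = 75.191 − 20.5 = 54.691 mm
Volume = 54.691 mm × 292.9 ha × 10 = 160189.9 m³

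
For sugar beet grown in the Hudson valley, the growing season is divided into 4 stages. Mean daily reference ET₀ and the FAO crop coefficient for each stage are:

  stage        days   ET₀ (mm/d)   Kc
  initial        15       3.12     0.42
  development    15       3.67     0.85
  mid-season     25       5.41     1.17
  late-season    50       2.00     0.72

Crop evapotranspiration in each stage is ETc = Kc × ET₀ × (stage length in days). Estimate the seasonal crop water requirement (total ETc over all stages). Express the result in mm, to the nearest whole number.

initial: 0.42 × 3.12 × 15 = 19.66 mm
development: 0.85 × 3.67 × 15 = 46.79 mm
mid-season: 1.17 × 5.41 × 25 = 158.24 mm
late-season: 0.72 × 2.00 × 50 = 72.00 mm
Seasonal total = 296.69 mm

297 mm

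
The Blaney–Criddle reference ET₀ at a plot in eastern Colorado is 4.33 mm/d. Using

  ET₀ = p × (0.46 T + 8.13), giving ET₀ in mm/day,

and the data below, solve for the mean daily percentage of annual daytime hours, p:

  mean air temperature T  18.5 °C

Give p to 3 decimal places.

p = ET₀ / (0.46 T + 8.13) = 4.33 / (0.46 × 18.5 + 8.13) = 4.33 / 16.640 = 0.2602

0.260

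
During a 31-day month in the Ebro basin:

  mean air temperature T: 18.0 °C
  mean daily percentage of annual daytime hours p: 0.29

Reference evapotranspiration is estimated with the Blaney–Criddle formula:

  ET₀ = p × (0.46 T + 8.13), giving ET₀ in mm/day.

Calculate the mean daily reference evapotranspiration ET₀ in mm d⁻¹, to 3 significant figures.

4.76 mm d⁻¹

ET₀ = 0.29 × (0.46 × 18.0 + 8.13) = 0.29 × 16.410 = 4.7589 mm/d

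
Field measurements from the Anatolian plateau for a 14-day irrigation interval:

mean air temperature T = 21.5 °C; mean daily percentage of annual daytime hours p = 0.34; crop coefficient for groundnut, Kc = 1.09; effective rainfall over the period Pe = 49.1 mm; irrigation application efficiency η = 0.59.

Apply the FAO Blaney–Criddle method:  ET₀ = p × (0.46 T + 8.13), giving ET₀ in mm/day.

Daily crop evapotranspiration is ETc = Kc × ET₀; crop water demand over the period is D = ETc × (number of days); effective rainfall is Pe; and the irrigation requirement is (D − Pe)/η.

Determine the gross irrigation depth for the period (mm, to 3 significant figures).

ET₀ = 0.34 × (0.46 × 21.5 + 8.13) = 0.34 × 18.020 = 6.1268 mm/d
ETc = Kc × ET₀ = 1.09 × 6.1268 = 6.6782 mm/d
Crop demand D = ETc × 14 d = 6.6782 × 14 = 93.495 mm
D − Pe = 93.495 − 49.1 = 44.395 mm
Gross irrigation = 44.395 / 0.59 = 75.246 mm

75.2 mm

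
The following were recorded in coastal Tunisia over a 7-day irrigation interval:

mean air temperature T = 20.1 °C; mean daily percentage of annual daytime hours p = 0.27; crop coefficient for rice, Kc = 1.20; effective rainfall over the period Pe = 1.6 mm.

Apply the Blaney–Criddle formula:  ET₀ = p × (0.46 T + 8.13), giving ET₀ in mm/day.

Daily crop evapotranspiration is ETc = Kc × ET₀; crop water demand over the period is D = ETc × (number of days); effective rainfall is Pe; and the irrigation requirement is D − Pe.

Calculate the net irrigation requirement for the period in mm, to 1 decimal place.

37.8 mm

ET₀ = 0.27 × (0.46 × 20.1 + 8.13) = 0.27 × 17.376 = 4.6915 mm/d
ETc = Kc × ET₀ = 1.20 × 4.6915 = 5.6298 mm/d
Crop demand D = ETc × 7 d = 5.6298 × 7 = 39.409 mm
D − Pe = 39.409 − 1.6 = 37.809 mm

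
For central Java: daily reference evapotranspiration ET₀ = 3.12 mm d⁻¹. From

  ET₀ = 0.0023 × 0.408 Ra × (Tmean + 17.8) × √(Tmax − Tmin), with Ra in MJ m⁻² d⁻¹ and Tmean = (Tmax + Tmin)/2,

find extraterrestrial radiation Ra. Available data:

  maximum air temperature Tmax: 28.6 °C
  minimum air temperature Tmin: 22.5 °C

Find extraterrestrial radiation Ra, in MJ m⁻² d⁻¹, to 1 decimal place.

Tmean = (28.6+22.5)/2 = 25.55 °C; ΔT = 6.1
Ra = ET₀ / [0.0023 × 0.408 × (Tmean+17.8) × √ΔT]
   = 3.12 / (0.0023 × 0.408 × 43.35 × 2.4698) = 31.054 MJ m⁻² d⁻¹

31.1 MJ m⁻² d⁻¹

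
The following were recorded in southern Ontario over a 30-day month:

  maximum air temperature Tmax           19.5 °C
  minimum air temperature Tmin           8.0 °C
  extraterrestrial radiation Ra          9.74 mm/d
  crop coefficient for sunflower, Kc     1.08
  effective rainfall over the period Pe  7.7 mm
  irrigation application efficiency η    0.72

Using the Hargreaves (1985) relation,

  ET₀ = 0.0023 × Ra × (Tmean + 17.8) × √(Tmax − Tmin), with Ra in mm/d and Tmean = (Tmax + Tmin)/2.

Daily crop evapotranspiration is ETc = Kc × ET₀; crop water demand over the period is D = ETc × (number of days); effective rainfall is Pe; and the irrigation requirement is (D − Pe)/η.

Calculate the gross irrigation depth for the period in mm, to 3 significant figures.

97.2 mm

Tmean = (19.5 + 8.0)/2 = 13.75 °C
ET₀ = 0.0023 × 9.74 × (13.75 + 17.8) × √11.5 = 0.0023 × 9.74 × 31.55 × 3.3912 = 2.3968 mm/d
ETc = Kc × ET₀ = 1.08 × 2.3968 = 2.5885 mm/d
Crop demand D = ETc × 30 d = 2.5885 × 30 = 77.655 mm
D − Pe = 77.655 − 7.7 = 69.955 mm
Gross irrigation = 69.955 / 0.72 = 97.160 mm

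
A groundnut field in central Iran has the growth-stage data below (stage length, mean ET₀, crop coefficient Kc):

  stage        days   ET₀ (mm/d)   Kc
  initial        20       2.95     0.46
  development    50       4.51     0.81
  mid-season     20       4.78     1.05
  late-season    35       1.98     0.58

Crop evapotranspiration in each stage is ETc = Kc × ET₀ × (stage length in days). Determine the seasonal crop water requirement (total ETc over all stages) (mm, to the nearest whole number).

350 mm

initial: 0.46 × 2.95 × 20 = 27.14 mm
development: 0.81 × 4.51 × 50 = 182.66 mm
mid-season: 1.05 × 4.78 × 20 = 100.38 mm
late-season: 0.58 × 1.98 × 35 = 40.19 mm
Seasonal total = 350.37 mm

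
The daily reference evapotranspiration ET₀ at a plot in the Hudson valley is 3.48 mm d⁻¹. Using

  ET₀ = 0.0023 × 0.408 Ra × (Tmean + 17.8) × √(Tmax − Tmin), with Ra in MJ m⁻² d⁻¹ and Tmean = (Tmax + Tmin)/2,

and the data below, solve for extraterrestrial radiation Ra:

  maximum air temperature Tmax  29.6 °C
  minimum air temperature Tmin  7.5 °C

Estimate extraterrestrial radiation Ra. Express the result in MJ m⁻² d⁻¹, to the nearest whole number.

22 MJ m⁻² d⁻¹

Tmean = (29.6+7.5)/2 = 18.55 °C; ΔT = 22.1
Ra = ET₀ / [0.0023 × 0.408 × (Tmean+17.8) × √ΔT]
   = 3.48 / (0.0023 × 0.408 × 36.35 × 4.7011) = 21.701 MJ m⁻² d⁻¹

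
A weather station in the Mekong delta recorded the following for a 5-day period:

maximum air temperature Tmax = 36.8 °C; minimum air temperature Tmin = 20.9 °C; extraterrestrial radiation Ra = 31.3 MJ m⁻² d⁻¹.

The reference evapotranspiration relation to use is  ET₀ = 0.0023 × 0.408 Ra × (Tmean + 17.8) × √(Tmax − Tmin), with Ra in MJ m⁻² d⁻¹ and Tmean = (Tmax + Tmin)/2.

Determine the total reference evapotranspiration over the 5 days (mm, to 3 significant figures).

Tmean = (36.8 + 20.9)/2 = 28.85 °C
0.408 Ra = 0.408 × 31.3 = 12.7704 mm/d equivalent
ET₀ = 0.0023 × 12.7704 × (28.85 + 17.8) × √15.9 = 0.0023 × 12.7704 × 46.65 × 3.9875 = 5.4637 mm/d
Over 5 days: 5.4637 × 5 = 27.319 mm

27.3 mm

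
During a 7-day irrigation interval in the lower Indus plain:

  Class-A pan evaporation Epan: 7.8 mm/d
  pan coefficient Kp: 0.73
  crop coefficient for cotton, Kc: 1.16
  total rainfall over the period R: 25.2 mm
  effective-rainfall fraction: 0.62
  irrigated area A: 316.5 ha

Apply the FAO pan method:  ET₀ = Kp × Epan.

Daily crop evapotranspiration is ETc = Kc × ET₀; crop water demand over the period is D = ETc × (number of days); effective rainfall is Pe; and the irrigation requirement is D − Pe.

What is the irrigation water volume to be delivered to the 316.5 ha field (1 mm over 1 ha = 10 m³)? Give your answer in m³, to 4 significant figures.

ET₀ = 0.73 × 7.8 = 5.6940 mm/d
ETc = Kc × ET₀ = 1.16 × 5.6940 = 6.6050 mm/d
Crop demand D = ETc × 7 d = 6.6050 × 7 = 46.235 mm
Pe = 0.62 × 25.2 = 15.624 mm
D − Pe = 46.235 − 15.624 = 30.611 mm
Volume = 30.611 mm × 316.5 ha × 10 = 96883.8 m³

96880 m³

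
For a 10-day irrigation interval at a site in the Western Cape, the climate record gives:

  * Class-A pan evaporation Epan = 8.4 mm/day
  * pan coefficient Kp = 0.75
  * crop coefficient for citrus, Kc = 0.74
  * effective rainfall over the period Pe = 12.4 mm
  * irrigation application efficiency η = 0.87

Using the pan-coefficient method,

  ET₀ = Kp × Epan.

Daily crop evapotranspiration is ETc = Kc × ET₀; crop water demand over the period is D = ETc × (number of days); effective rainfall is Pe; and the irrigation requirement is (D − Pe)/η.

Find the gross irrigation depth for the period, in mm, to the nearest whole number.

ET₀ = 0.75 × 8.4 = 6.3000 mm/d
ETc = Kc × ET₀ = 0.74 × 6.3000 = 4.6620 mm/d
Crop demand D = ETc × 10 d = 4.6620 × 10 = 46.620 mm
D − Pe = 46.620 − 12.4 = 34.220 mm
Gross irrigation = 34.220 / 0.87 = 39.333 mm

39 mm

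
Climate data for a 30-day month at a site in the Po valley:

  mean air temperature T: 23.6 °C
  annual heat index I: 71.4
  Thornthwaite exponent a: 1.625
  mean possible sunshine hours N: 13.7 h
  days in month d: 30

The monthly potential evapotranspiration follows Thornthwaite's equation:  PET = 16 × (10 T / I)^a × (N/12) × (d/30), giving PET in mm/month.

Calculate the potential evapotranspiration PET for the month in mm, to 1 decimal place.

127.5 mm

10T/I = 10 × 23.6 / 71.4 = 3.3053
(10T/I)^a = 3.3053^1.625 = 6.9778
Uncorrected PET = 16 × 6.9778 = 111.645 mm
Correction = (N/12)(d/30) = (13.7/12)(30/30) = 1.1417
PET = 111.645 × 1.1417 = 127.465 mm/month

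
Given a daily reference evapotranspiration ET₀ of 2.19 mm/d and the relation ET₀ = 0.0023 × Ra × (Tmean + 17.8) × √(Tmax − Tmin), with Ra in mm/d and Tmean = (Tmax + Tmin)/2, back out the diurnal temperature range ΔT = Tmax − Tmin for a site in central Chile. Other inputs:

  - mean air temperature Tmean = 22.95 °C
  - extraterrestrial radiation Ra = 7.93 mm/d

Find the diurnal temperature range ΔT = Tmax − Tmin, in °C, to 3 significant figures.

√ΔT = ET₀ / [0.0023 × Ra × (Tmean+17.8)] = 2.19 / (0.0023 × 7.93 × 40.75) = 2.9466
ΔT = 2.9466² = 8.682 °C

8.68 °C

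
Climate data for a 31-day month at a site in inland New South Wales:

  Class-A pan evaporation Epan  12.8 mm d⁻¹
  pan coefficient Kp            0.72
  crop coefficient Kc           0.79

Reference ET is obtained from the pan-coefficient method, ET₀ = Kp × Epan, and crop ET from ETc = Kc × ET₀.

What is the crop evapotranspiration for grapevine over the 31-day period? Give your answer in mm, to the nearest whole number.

226 mm

ET₀ = 0.72 × 12.8 = 9.2160 mm/d
ETc = Kc × ET₀ = 0.79 × 9.2160 = 7.2806 mm/d
Over 31 days: 7.2806 × 31 = 225.699 mm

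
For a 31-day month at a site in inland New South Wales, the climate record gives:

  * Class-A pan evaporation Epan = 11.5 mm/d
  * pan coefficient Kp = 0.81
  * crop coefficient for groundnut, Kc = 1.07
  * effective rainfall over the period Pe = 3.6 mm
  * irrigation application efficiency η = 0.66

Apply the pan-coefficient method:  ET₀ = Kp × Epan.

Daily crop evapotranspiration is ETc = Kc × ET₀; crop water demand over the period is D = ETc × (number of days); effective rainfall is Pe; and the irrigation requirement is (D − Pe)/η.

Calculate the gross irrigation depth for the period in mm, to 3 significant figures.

463 mm

ET₀ = 0.81 × 11.5 = 9.3150 mm/d
ETc = Kc × ET₀ = 1.07 × 9.3150 = 9.9671 mm/d
Crop demand D = ETc × 31 d = 9.9671 × 31 = 308.980 mm
D − Pe = 308.980 − 3.6 = 305.380 mm
Gross irrigation = 305.380 / 0.66 = 462.697 mm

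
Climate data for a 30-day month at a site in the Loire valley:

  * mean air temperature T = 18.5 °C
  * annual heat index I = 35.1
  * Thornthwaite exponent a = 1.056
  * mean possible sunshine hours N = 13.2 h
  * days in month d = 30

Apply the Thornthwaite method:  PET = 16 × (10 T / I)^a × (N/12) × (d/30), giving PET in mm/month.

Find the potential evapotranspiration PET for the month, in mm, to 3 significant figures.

10T/I = 10 × 18.5 / 35.1 = 5.2707
(10T/I)^a = 5.2707^1.056 = 5.7849
Uncorrected PET = 16 × 5.7849 = 92.558 mm
Correction = (N/12)(d/30) = (13.2/12)(30/30) = 1.1000
PET = 92.558 × 1.1000 = 101.814 mm/month

102 mm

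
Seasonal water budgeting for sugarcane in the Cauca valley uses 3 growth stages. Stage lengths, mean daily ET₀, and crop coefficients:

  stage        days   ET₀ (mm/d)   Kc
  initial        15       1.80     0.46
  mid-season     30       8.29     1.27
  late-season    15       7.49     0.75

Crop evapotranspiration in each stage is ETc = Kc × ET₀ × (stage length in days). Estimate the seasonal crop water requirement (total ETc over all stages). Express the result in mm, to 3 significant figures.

413 mm

initial: 0.46 × 1.80 × 15 = 12.42 mm
mid-season: 1.27 × 8.29 × 30 = 315.85 mm
late-season: 0.75 × 7.49 × 15 = 84.26 mm
Seasonal total = 412.53 mm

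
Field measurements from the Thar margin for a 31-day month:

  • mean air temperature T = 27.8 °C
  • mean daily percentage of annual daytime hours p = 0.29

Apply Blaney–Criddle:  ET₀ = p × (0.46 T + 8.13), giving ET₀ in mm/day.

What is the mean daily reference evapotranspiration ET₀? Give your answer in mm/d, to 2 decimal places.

ET₀ = 0.29 × (0.46 × 27.8 + 8.13) = 0.29 × 20.918 = 6.0662 mm/d

6.07 mm/d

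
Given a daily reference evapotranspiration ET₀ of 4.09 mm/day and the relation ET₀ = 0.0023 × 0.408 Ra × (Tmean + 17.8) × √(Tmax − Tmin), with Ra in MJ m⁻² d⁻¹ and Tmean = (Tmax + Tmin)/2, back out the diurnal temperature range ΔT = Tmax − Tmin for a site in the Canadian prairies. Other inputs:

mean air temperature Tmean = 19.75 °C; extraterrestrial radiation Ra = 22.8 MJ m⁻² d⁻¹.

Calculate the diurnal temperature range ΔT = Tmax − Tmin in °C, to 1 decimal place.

25.9 °C

√ΔT = ET₀ / [0.0023 × 0.408 × Ra × (Tmean+17.8)] = 4.09 / (0.0023 × 9.3024 × 37.55) = 5.0909
ΔT = 5.0909² = 25.917 °C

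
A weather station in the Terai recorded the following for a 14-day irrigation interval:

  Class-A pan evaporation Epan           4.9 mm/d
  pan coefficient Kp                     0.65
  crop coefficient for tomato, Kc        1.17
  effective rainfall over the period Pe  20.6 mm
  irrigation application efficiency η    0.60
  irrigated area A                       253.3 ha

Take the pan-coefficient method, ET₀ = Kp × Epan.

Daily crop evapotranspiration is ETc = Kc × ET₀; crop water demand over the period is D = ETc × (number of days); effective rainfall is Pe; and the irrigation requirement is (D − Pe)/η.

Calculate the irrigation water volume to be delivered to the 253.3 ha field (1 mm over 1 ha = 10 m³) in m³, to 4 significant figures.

133300 m³

ET₀ = 0.65 × 4.9 = 3.1850 mm/d
ETc = Kc × ET₀ = 1.17 × 3.1850 = 3.7265 mm/d
Crop demand D = ETc × 14 d = 3.7265 × 14 = 52.171 mm
D − Pe = 52.171 − 20.6 = 31.571 mm
Gross irrigation = 31.571 / 0.60 = 52.618 mm
Volume = 52.618 mm × 253.3 ha × 10 = 133281.4 m³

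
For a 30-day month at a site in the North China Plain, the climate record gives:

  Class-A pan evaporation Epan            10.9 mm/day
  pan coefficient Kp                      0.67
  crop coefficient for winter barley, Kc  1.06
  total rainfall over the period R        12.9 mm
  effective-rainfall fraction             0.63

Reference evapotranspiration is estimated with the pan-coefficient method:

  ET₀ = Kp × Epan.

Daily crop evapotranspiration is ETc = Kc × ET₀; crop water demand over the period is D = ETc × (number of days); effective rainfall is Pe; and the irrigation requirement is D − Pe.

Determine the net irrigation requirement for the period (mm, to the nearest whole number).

224 mm

ET₀ = 0.67 × 10.9 = 7.3030 mm/d
ETc = Kc × ET₀ = 1.06 × 7.3030 = 7.7412 mm/d
Crop demand D = ETc × 30 d = 7.7412 × 30 = 232.236 mm
Pe = 0.63 × 12.9 = 8.127 mm
D − Pe = 232.236 − 8.127 = 224.109 mm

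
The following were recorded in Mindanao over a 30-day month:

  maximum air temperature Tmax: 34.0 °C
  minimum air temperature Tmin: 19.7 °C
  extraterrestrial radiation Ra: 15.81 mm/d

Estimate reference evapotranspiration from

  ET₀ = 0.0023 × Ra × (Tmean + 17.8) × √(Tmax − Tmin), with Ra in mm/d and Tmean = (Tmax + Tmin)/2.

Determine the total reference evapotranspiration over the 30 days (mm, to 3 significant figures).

Tmean = (34.0 + 19.7)/2 = 26.85 °C
ET₀ = 0.0023 × 15.81 × (26.85 + 17.8) × √14.3 = 0.0023 × 15.81 × 44.65 × 3.7815 = 6.1397 mm/d
Over 30 days: 6.1397 × 30 = 184.191 mm

184 mm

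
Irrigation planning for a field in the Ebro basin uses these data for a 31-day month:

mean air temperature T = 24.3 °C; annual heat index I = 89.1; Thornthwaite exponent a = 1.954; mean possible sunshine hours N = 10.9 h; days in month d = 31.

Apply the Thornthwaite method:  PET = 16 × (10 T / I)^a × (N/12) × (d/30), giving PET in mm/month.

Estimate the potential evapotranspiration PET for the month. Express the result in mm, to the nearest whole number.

107 mm

10T/I = 10 × 24.3 / 89.1 = 2.7273
(10T/I)^a = 2.7273^1.954 = 7.1027
Uncorrected PET = 16 × 7.1027 = 113.643 mm
Correction = (N/12)(d/30) = (10.9/12)(31/30) = 0.9386
PET = 113.643 × 0.9386 = 106.665 mm/month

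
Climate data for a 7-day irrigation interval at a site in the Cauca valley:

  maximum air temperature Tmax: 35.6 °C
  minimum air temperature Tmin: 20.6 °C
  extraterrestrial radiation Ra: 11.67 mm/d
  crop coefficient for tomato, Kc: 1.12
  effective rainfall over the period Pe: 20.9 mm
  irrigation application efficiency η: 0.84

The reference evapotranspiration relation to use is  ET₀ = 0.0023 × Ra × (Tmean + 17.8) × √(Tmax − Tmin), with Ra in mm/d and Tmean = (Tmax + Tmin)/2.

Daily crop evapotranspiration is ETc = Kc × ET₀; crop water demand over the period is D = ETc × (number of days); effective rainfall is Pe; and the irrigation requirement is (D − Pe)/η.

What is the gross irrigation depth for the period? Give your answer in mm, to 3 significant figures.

Tmean = (35.6 + 20.6)/2 = 28.10 °C
ET₀ = 0.0023 × 11.67 × (28.10 + 17.8) × √15.0 = 0.0023 × 11.67 × 45.90 × 3.8730 = 4.7715 mm/d
ETc = Kc × ET₀ = 1.12 × 4.7715 = 5.3441 mm/d
Crop demand D = ETc × 7 d = 5.3441 × 7 = 37.409 mm
D − Pe = 37.409 − 20.9 = 16.509 mm
Gross irrigation = 16.509 / 0.84 = 19.654 mm

19.7 mm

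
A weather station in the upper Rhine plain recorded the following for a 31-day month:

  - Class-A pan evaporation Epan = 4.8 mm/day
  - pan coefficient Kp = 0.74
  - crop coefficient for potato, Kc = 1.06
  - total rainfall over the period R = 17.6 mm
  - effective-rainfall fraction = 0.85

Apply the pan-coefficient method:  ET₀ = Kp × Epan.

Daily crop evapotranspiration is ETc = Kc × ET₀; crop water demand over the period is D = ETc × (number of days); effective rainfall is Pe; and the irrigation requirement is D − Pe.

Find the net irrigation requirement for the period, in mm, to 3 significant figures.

102 mm

ET₀ = 0.74 × 4.8 = 3.5520 mm/d
ETc = Kc × ET₀ = 1.06 × 3.5520 = 3.7651 mm/d
Crop demand D = ETc × 31 d = 3.7651 × 31 = 116.718 mm
Pe = 0.85 × 17.6 = 14.960 mm
D − Pe = 116.718 − 14.960 = 101.758 mm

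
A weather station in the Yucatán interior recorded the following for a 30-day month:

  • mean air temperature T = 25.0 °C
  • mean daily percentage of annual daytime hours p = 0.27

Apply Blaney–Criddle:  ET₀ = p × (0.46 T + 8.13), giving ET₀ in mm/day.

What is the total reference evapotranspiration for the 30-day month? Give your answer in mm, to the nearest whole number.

ET₀ = 0.27 × (0.46 × 25.0 + 8.13) = 0.27 × 19.630 = 5.3001 mm/d
Monthly total = 5.3001 × 30 = 159.003 mm

159 mm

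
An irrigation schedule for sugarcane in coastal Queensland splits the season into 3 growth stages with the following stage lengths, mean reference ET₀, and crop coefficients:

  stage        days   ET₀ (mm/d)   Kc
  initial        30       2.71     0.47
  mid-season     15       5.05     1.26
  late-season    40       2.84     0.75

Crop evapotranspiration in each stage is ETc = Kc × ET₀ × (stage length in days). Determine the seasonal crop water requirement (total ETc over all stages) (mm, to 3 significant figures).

initial: 0.47 × 2.71 × 30 = 38.21 mm
mid-season: 1.26 × 5.05 × 15 = 95.45 mm
late-season: 0.75 × 2.84 × 40 = 85.20 mm
Seasonal total = 218.86 mm

219 mm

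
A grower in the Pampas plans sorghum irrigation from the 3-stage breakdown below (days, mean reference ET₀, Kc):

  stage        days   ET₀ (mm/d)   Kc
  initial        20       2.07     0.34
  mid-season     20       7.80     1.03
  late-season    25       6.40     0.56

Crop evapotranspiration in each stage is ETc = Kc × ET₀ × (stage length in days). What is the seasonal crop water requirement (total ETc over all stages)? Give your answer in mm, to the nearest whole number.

initial: 0.34 × 2.07 × 20 = 14.08 mm
mid-season: 1.03 × 7.80 × 20 = 160.68 mm
late-season: 0.56 × 6.40 × 25 = 89.60 mm
Seasonal total = 264.36 mm

264 mm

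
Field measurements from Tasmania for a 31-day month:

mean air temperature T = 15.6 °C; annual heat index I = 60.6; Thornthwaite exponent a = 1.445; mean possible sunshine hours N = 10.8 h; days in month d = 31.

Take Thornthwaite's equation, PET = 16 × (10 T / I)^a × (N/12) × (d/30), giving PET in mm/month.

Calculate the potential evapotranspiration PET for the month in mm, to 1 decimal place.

10T/I = 10 × 15.6 / 60.6 = 2.5743
(10T/I)^a = 2.5743^1.445 = 3.9211
Uncorrected PET = 16 × 3.9211 = 62.738 mm
Correction = (N/12)(d/30) = (10.8/12)(31/30) = 0.9300
PET = 62.738 × 0.9300 = 58.346 mm/month

58.3 mm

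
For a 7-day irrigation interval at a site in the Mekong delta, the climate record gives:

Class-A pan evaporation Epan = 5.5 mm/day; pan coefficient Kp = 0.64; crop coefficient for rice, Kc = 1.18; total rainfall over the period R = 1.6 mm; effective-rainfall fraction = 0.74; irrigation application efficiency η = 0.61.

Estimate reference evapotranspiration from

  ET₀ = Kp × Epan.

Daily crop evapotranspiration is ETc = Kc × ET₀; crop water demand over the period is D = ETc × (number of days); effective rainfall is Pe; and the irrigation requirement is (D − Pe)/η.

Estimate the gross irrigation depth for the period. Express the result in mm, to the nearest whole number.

ET₀ = 0.64 × 5.5 = 3.5200 mm/d
ETc = Kc × ET₀ = 1.18 × 3.5200 = 4.1536 mm/d
Crop demand D = ETc × 7 d = 4.1536 × 7 = 29.075 mm
Pe = 0.74 × 1.6 = 1.184 mm
D − Pe = 29.075 − 1.184 = 27.891 mm
Gross irrigation = 27.891 / 0.61 = 45.723 mm

46 mm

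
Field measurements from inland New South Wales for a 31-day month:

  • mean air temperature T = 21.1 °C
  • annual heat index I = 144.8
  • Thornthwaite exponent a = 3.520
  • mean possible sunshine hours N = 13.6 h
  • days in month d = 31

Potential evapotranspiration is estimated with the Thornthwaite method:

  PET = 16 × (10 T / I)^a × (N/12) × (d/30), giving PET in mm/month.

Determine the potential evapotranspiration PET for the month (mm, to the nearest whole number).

10T/I = 10 × 21.1 / 144.8 = 1.4572
(10T/I)^a = 1.4572^3.520 = 3.7635
Uncorrected PET = 16 × 3.7635 = 60.216 mm
Correction = (N/12)(d/30) = (13.6/12)(31/30) = 1.1711
PET = 60.216 × 1.1711 = 70.519 mm/month

71 mm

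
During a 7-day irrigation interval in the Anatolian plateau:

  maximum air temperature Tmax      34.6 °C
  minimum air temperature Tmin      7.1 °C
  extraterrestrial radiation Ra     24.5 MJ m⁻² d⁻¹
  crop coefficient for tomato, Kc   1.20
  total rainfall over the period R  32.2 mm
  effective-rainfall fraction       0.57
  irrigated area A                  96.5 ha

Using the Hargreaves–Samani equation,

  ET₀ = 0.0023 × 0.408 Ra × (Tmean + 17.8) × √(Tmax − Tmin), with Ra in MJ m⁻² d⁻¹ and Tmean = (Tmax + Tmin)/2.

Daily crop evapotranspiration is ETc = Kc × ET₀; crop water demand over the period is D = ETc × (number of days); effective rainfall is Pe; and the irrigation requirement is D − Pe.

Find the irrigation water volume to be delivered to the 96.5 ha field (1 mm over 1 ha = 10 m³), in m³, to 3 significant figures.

20100 m³

Tmean = (34.6 + 7.1)/2 = 20.85 °C
0.408 Ra = 0.408 × 24.5 = 9.9960 mm/d equivalent
ET₀ = 0.0023 × 9.9960 × (20.85 + 17.8) × √27.5 = 0.0023 × 9.9960 × 38.65 × 5.2440 = 4.6598 mm/d
ETc = Kc × ET₀ = 1.20 × 4.6598 = 5.5918 mm/d
Crop demand D = ETc × 7 d = 5.5918 × 7 = 39.143 mm
Pe = 0.57 × 32.2 = 18.354 mm
D − Pe = 39.143 − 18.354 = 20.789 mm
Volume = 20.789 mm × 96.5 ha × 10 = 20061.4 m³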